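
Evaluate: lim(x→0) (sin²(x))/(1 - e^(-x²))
This is a 0/0 indeterminate form.

Apply L'Hôpital's rule: differentiate numerator and denominator separately.
  f(x) = sin(x)^2   ⇒   f'(x) = 2·sin(x)·cos(x)
  g(x) = 1 - e^(-x^2)   ⇒   g'(x) = 2·x·e^(-x^2)
  lim(x→0) f'(x)/g'(x) = lim(x→0) (2·sin(x)·cos(x))/(2·x·e^(-x^2))
  = 1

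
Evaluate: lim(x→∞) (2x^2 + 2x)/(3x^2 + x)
This is an ∞/∞ indeterminate form.

Apply L'Hôpital's rule: differentiate numerator and denominator separately.
  f(x) = 2·x^2 + 2·x   ⇒   f'(x) = 4·x + 2
  g(x) = 3·x^2 + x   ⇒   g'(x) = 6·x + 1
  lim(x→∞) f'(x)/g'(x) = lim(x→∞) (4·x + 2)/(6·x + 1)
  = 2/3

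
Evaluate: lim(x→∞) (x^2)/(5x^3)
This is an ∞/∞ indeterminate form.

Apply L'Hôpital's rule: differentiate numerator and denominator separately.
  f(x) = x^2   ⇒   f'(x) = 2·x
  g(x) = 5·x^3   ⇒   g'(x) = 15·x^2
  lim(x→∞) f'(x)/g'(x) = lim(x→∞) (2·x)/(15·x^2)
  = 0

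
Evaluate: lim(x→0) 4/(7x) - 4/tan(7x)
This is an ∞-∞ indeterminate form.

Combine fractions or rationalize to convert ∞-∞ to 0/0 form:
  lim(x→0) 4/(7x) - 4/tan(7x) = 0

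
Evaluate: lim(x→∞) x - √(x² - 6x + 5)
This is an ∞-∞ indeterminate form.

Combine fractions or rationalize to convert ∞-∞ to 0/0 form:
  lim(x→∞) x - √(x² - 6x + 5) = 3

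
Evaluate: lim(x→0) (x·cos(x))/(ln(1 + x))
This is a 0/0 indeterminate form.

Apply L'Hôpital's rule: differentiate numerator and denominator separately.
  f(x) = x·cos(x)   ⇒   f'(x) = -x·sin(x) + cos(x)
  g(x) = ln(x + 1)   ⇒   g'(x) = 1/(x + 1)
  lim(x→0) f'(x)/g'(x) = lim(x→0) (-x·sin(x) + cos(x))/(1/(x + 1))
  = 1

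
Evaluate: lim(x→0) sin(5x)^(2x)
This is an exponential indeterminate form.

For exponential indeterminate forms, take the natural log:
  Let L = lim(x→0) sin(5x)^(2x)
  Then ln(L) = lim(x→0) [exponent × ln(base)]
  Evaluate using L'Hôpital or standard limits, then exponentiate.
  L = 1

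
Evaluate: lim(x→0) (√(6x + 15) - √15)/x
This is a standard limit.

Factor or rationalize the expression:
  lim(x→0) (√(6x + 15) - √15)/x = sqrt(15)/5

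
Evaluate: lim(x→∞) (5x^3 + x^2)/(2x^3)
This is an ∞/∞ indeterminate form.

Apply L'Hôpital's rule: differentiate numerator and denominator separately.
  f(x) = 5·x^3 + x^2   ⇒   f'(x) = 15·x^2 + 2·x
  g(x) = 2·x^3   ⇒   g'(x) = 6·x^2
  lim(x→∞) f'(x)/g'(x) = lim(x→∞) (15·x^2 + 2·x)/(6·x^2)
  = 5/2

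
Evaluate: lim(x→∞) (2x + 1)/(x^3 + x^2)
This is an ∞/∞ indeterminate form.

Apply L'Hôpital's rule: differentiate numerator and denominator separately.
  f(x) = 2·x + 1   ⇒   f'(x) = 2
  g(x) = x^3 + x^2   ⇒   g'(x) = 3·x^2 + 2·x
  lim(x→∞) f'(x)/g'(x) = lim(x→∞) (2)/(3·x^2 + 2·x)
  = 0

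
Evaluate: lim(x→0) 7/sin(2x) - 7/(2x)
This is an ∞-∞ indeterminate form.

Combine fractions or rationalize to convert ∞-∞ to 0/0 form:
  lim(x→0) 7/sin(2x) - 7/(2x) = 0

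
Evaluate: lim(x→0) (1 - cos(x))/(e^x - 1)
This is a 0/0 indeterminate form.

Apply L'Hôpital's rule: differentiate numerator and denominator separately.
  f(x) = 1 - cos(x)   ⇒   f'(x) = sin(x)
  g(x) = e^(x) - 1   ⇒   g'(x) = e^(x)
  lim(x→0) f'(x)/g'(x) = lim(x→0) (sin(x))/(e^(x))
  = 0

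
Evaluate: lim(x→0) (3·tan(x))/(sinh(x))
This is a 0/0 indeterminate form.

Apply L'Hôpital's rule: differentiate numerator and denominator separately.
  f(x) = 3·tan(x)   ⇒   f'(x) = 3·tan(x)^2 + 3
  g(x) = sinh(x)   ⇒   g'(x) = cosh(x)
  lim(x→0) f'(x)/g'(x) = lim(x→0) (3·tan(x)^2 + 3)/(cosh(x))
  = 3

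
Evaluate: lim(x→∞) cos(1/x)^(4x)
This is an exponential indeterminate form.

For exponential indeterminate forms, take the natural log:
  Let L = lim(x→∞) cos(1/x)^(4x)
  Then ln(L) = lim(x→∞) [exponent × ln(base)]
  Evaluate using L'Hôpital or standard limits, then exponentiate.
  L = 1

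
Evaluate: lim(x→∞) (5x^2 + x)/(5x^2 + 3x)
This is an ∞/∞ indeterminate form.

Apply L'Hôpital's rule: differentiate numerator and denominator separately.
  f(x) = 5·x^2 + x   ⇒   f'(x) = 10·x + 1
  g(x) = 5·x^2 + 3·x   ⇒   g'(x) = 10·x + 3
  lim(x→∞) f'(x)/g'(x) = lim(x→∞) (10·x + 1)/(10·x + 3)
  = 1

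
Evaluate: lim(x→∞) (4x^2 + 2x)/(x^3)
This is an ∞/∞ indeterminate form.

Apply L'Hôpital's rule: differentiate numerator and denominator separately.
  f(x) = 4·x^2 + 2·x   ⇒   f'(x) = 8·x + 2
  g(x) = x^3   ⇒   g'(x) = 3·x^2
  lim(x→∞) f'(x)/g'(x) = lim(x→∞) (8·x + 2)/(3·x^2)
  = 0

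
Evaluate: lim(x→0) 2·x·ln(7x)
This is a 0·∞ indeterminate form.

Rewrite 0·∞ as a quotient (0/0 or ∞/∞ form), then apply L'Hôpital's rule:
  lim(x→0) 2·x·ln(7x) = 0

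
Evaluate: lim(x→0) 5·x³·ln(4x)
This is a 0·∞ indeterminate form.

Rewrite 0·∞ as a quotient (0/0 or ∞/∞ form), then apply L'Hôpital's rule:
  lim(x→0) 5·x³·ln(4x) = 0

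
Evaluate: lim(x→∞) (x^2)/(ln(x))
This is an ∞/∞ indeterminate form.

Apply L'Hôpital's rule: differentiate numerator and denominator separately.
  f(x) = x^2   ⇒   f'(x) = 2·x
  g(x) = ln(x)   ⇒   g'(x) = 1/x
  lim(x→∞) f'(x)/g'(x) = lim(x→∞) (2·x)/(1/x)
  = ∞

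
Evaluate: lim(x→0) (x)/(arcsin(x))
This is a 0/0 indeterminate form.

Apply L'Hôpital's rule: differentiate numerator and denominator separately.
  f(x) = x   ⇒   f'(x) = 1
  g(x) = asin(x)   ⇒   g'(x) = 1/sqrt(1 - x^2)
  lim(x→0) f'(x)/g'(x) = lim(x→0) (1)/(1/sqrt(1 - x^2))
  = 1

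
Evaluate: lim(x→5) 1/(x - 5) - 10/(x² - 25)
This is an ∞-∞ indeterminate form.

Combine fractions or rationalize to convert ∞-∞ to 0/0 form:
  lim(x→5) 1/(x - 5) - 10/(x² - 25) = 1/10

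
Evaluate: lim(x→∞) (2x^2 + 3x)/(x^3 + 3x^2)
This is an ∞/∞ indeterminate form.

Apply L'Hôpital's rule: differentiate numerator and denominator separately.
  f(x) = 2·x^2 + 3·x   ⇒   f'(x) = 4·x + 3
  g(x) = x^3 + 3·x^2   ⇒   g'(x) = 3·x^2 + 6·x
  lim(x→∞) f'(x)/g'(x) = lim(x→∞) (4·x + 3)/(3·x^2 + 6·x)
  = 0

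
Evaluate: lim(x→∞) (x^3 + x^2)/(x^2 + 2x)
This is an ∞/∞ indeterminate form.

Apply L'Hôpital's rule: differentiate numerator and denominator separately.
  f(x) = x^3 + x^2   ⇒   f'(x) = 3·x^2 + 2·x
  g(x) = x^2 + 2·x   ⇒   g'(x) = 2·x + 2
  lim(x→∞) f'(x)/g'(x) = lim(x→∞) (3·x^2 + 2·x)/(2·x + 2)
  = ∞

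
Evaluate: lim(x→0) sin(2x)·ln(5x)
This is a 0·∞ indeterminate form.

Rewrite 0·∞ as a quotient (0/0 or ∞/∞ form), then apply L'Hôpital's rule:
  lim(x→0) sin(2x)·ln(5x) = 0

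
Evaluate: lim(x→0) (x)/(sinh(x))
This is a 0/0 indeterminate form.

Apply L'Hôpital's rule: differentiate numerator and denominator separately.
  f(x) = x   ⇒   f'(x) = 1
  g(x) = sinh(x)   ⇒   g'(x) = cosh(x)
  lim(x→0) f'(x)/g'(x) = lim(x→0) (1)/(cosh(x))
  = 1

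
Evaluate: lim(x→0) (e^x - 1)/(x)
This is a 0/0 indeterminate form.

Apply L'Hôpital's rule: differentiate numerator and denominator separately.
  f(x) = e^(x) - 1   ⇒   f'(x) = e^(x)
  g(x) = x   ⇒   g'(x) = 1
  lim(x→0) f'(x)/g'(x) = lim(x→0) (e^(x))/(1)
  = 1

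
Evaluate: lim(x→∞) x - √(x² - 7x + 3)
This is an ∞-∞ indeterminate form.

Combine fractions or rationalize to convert ∞-∞ to 0/0 form:
  lim(x→∞) x - √(x² - 7x + 3) = 7/2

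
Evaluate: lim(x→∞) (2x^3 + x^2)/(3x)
This is an ∞/∞ indeterminate form.

Apply L'Hôpital's rule: differentiate numerator and denominator separately.
  f(x) = 2·x^3 + x^2   ⇒   f'(x) = 6·x^2 + 2·x
  g(x) = 3·x   ⇒   g'(x) = 3
  lim(x→∞) f'(x)/g'(x) = lim(x→∞) (6·x^2 + 2·x)/(3)
  = ∞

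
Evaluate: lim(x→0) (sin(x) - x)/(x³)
This is a 0/0 indeterminate form.

Apply L'Hôpital's rule: differentiate numerator and denominator separately.
  f(x) = -x + sin(x)   ⇒   f'(x) = cos(x) - 1
  g(x) = x^3   ⇒   g'(x) = 3·x^2
  lim(x→0) f'(x)/g'(x) = lim(x→0) (cos(x) - 1)/(3·x^2)
  = -1/6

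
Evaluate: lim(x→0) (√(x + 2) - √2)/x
This is a standard limit.

Factor or rationalize the expression:
  lim(x→0) (√(x + 2) - √2)/x = sqrt(2)/4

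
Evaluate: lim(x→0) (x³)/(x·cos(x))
This is a 0/0 indeterminate form.

Apply L'Hôpital's rule: differentiate numerator and denominator separately.
  f(x) = x^3   ⇒   f'(x) = 3·x^2
  g(x) = x·cos(x)   ⇒   g'(x) = -x·sin(x) + cos(x)
  lim(x→0) f'(x)/g'(x) = lim(x→0) (3·x^2)/(-x·sin(x) + cos(x))
  = 0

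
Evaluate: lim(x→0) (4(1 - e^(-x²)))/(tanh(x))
This is a 0/0 indeterminate form.

Apply L'Hôpital's rule: differentiate numerator and denominator separately.
  f(x) = 4 - 4·e^(-x^2)   ⇒   f'(x) = 8·x·e^(-x^2)
  g(x) = tanh(x)   ⇒   g'(x) = 1 - tanh(x)^2
  lim(x→0) f'(x)/g'(x) = lim(x→0) (8·x·e^(-x^2))/(1 - tanh(x)^2)
  = 0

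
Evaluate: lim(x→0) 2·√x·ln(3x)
This is a 0·∞ indeterminate form.

Rewrite 0·∞ as a quotient (0/0 or ∞/∞ form), then apply L'Hôpital's rule:
  lim(x→0) 2·√x·ln(3x) = 0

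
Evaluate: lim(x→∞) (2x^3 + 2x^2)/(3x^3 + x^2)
This is an ∞/∞ indeterminate form.

Apply L'Hôpital's rule: differentiate numerator and denominator separately.
  f(x) = 2·x^3 + 2·x^2   ⇒   f'(x) = 6·x^2 + 4·x
  g(x) = 3·x^3 + x^2   ⇒   g'(x) = 9·x^2 + 2·x
  lim(x→∞) f'(x)/g'(x) = lim(x→∞) (6·x^2 + 4·x)/(9·x^2 + 2·x)
  = 2/3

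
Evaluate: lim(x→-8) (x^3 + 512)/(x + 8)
This is a standard limit.

Factor or rationalize the expression:
  lim(x→-8) (x^3 + 512)/(x + 8) = 192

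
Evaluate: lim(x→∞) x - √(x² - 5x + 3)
This is an ∞-∞ indeterminate form.

Combine fractions or rationalize to convert ∞-∞ to 0/0 form:
  lim(x→∞) x - √(x² - 5x + 3) = 5/2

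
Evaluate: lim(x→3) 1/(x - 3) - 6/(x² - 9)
This is an ∞-∞ indeterminate form.

Combine fractions or rationalize to convert ∞-∞ to 0/0 form:
  lim(x→3) 1/(x - 3) - 6/(x² - 9) = 1/6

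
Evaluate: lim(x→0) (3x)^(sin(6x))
This is an exponential indeterminate form.

For exponential indeterminate forms, take the natural log:
  Let L = lim(x→0) (3x)^(sin(6x))
  Then ln(L) = lim(x→0) [exponent × ln(base)]
  Evaluate using L'Hôpital or standard limits, then exponentiate.
  L = 1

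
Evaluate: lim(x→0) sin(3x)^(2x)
This is an exponential indeterminate form.

For exponential indeterminate forms, take the natural log:
  Let L = lim(x→0) sin(3x)^(2x)
  Then ln(L) = lim(x→0) [exponent × ln(base)]
  Evaluate using L'Hôpital or standard limits, then exponentiate.
  L = 1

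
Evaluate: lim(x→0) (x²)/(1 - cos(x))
This is a 0/0 indeterminate form.

Apply L'Hôpital's rule: differentiate numerator and denominator separately.
  f(x) = x^2   ⇒   f'(x) = 2·x
  g(x) = 1 - cos(x)   ⇒   g'(x) = sin(x)
  lim(x→0) f'(x)/g'(x) = lim(x→0) (2·x)/(sin(x))
  = 2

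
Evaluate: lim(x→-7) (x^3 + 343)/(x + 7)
This is a standard limit.

Factor or rationalize the expression:
  lim(x→-7) (x^3 + 343)/(x + 7) = 147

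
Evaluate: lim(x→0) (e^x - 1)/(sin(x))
This is a 0/0 indeterminate form.

Apply L'Hôpital's rule: differentiate numerator and denominator separately.
  f(x) = e^(x) - 1   ⇒   f'(x) = e^(x)
  g(x) = sin(x)   ⇒   g'(x) = cos(x)
  lim(x→0) f'(x)/g'(x) = lim(x→0) (e^(x))/(cos(x))
  = 1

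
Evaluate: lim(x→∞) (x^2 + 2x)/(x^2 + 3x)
This is an ∞/∞ indeterminate form.

Apply L'Hôpital's rule: differentiate numerator and denominator separately.
  f(x) = x^2 + 2·x   ⇒   f'(x) = 2·x + 2
  g(x) = x^2 + 3·x   ⇒   g'(x) = 2·x + 3
  lim(x→∞) f'(x)/g'(x) = lim(x→∞) (2·x + 2)/(2·x + 3)
  = 1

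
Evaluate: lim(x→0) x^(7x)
This is an exponential indeterminate form.

For exponential indeterminate forms, take the natural log:
  Let L = lim(x→0) x^(7x)
  Then ln(L) = lim(x→0) [exponent × ln(base)]
  Evaluate using L'Hôpital or standard limits, then exponentiate.
  L = 1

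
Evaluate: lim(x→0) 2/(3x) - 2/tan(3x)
This is an ∞-∞ indeterminate form.

Combine fractions or rationalize to convert ∞-∞ to 0/0 form:
  lim(x→0) 2/(3x) - 2/tan(3x) = 0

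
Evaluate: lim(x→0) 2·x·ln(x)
This is a 0·∞ indeterminate form.

Rewrite 0·∞ as a quotient (0/0 or ∞/∞ form), then apply L'Hôpital's rule:
  lim(x→0) 2·x·ln(x) = 0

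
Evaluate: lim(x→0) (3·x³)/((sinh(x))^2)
This is a 0/0 indeterminate form.

Apply L'Hôpital's rule: differentiate numerator and denominator separately.
  f(x) = 3·x^3   ⇒   f'(x) = 9·x^2
  g(x) = sinh(x)^2   ⇒   g'(x) = 2·sinh(x)·cosh(x)
  lim(x→0) f'(x)/g'(x) = lim(x→0) (9·x^2)/(2·sinh(x)·cosh(x))
  = 0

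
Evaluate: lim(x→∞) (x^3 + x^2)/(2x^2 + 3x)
This is an ∞/∞ indeterminate form.

Apply L'Hôpital's rule: differentiate numerator and denominator separately.
  f(x) = x^3 + x^2   ⇒   f'(x) = 3·x^2 + 2·x
  g(x) = 2·x^2 + 3·x   ⇒   g'(x) = 4·x + 3
  lim(x→∞) f'(x)/g'(x) = lim(x→∞) (3·x^2 + 2·x)/(4·x + 3)
  = ∞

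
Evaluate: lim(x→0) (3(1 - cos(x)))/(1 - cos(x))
This is a 0/0 indeterminate form.

Apply L'Hôpital's rule: differentiate numerator and denominator separately.
  f(x) = 3 - 3·cos(x)   ⇒   f'(x) = 3·sin(x)
  g(x) = 1 - cos(x)   ⇒   g'(x) = sin(x)
  lim(x→0) f'(x)/g'(x) = lim(x→0) (3·sin(x))/(sin(x))
  = 3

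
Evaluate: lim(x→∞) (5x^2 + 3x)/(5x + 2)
This is an ∞/∞ indeterminate form.

Apply L'Hôpital's rule: differentiate numerator and denominator separately.
  f(x) = 5·x^2 + 3·x   ⇒   f'(x) = 10·x + 3
  g(x) = 5·x + 2   ⇒   g'(x) = 5
  lim(x→∞) f'(x)/g'(x) = lim(x→∞) (10·x + 3)/(5)
  = ∞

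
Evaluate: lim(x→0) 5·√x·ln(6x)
This is a 0·∞ indeterminate form.

Rewrite 0·∞ as a quotient (0/0 or ∞/∞ form), then apply L'Hôpital's rule:
  lim(x→0) 5·√x·ln(6x) = 0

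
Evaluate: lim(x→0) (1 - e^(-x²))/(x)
This is a 0/0 indeterminate form.

Apply L'Hôpital's rule: differentiate numerator and denominator separately.
  f(x) = 1 - e^(-x^2)   ⇒   f'(x) = 2·x·e^(-x^2)
  g(x) = x   ⇒   g'(x) = 1
  lim(x→0) f'(x)/g'(x) = lim(x→0) (2·x·e^(-x^2))/(1)
  = 0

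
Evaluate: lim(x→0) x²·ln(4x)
This is a 0·∞ indeterminate form.

Rewrite 0·∞ as a quotient (0/0 or ∞/∞ form), then apply L'Hôpital's rule:
  lim(x→0) x²·ln(4x) = 0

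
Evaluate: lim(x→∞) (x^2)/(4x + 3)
This is an ∞/∞ indeterminate form.

Apply L'Hôpital's rule: differentiate numerator and denominator separately.
  f(x) = x^2   ⇒   f'(x) = 2·x
  g(x) = 4·x + 3   ⇒   g'(x) = 4
  lim(x→∞) f'(x)/g'(x) = lim(x→∞) (2·x)/(4)
  = ∞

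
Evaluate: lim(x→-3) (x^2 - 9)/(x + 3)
This is a standard limit.

Factor or rationalize the expression:
  lim(x→-3) (x^2 - 9)/(x + 3) = -6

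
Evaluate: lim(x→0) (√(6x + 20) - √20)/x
This is a standard limit.

Factor or rationalize the expression:
  lim(x→0) (√(6x + 20) - √20)/x = 3·sqrt(5)/10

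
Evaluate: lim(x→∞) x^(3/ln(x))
This is an exponential indeterminate form.

For exponential indeterminate forms, take the natural log:
  Let L = lim(x→∞) x^(3/ln(x))
  Then ln(L) = lim(x→∞) [exponent × ln(base)]
  Evaluate using L'Hôpital or standard limits, then exponentiate.
  L = e^(3)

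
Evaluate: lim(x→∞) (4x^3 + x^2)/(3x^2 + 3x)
This is an ∞/∞ indeterminate form.

Apply L'Hôpital's rule: differentiate numerator and denominator separately.
  f(x) = 4·x^3 + x^2   ⇒   f'(x) = 12·x^2 + 2·x
  g(x) = 3·x^2 + 3·x   ⇒   g'(x) = 6·x + 3
  lim(x→∞) f'(x)/g'(x) = lim(x→∞) (12·x^2 + 2·x)/(6·x + 3)
  = ∞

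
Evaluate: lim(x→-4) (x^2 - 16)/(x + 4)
This is a standard limit.

Factor or rationalize the expression:
  lim(x→-4) (x^2 - 16)/(x + 4) = -8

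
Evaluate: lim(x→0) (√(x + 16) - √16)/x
This is a standard limit.

Factor or rationalize the expression:
  lim(x→0) (√(x + 16) - √16)/x = 1/8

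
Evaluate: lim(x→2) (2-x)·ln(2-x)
This is a 0·∞ indeterminate form.

Rewrite 0·∞ as a quotient (0/0 or ∞/∞ form), then apply L'Hôpital's rule:
  lim(x→2) (2-x)·ln(2-x) = 0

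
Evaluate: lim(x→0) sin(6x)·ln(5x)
This is a 0·∞ indeterminate form.

Rewrite 0·∞ as a quotient (0/0 or ∞/∞ form), then apply L'Hôpital's rule:
  lim(x→0) sin(6x)·ln(5x) = 0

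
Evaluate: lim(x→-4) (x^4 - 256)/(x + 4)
This is a standard limit.

Factor or rationalize the expression:
  lim(x→-4) (x^4 - 256)/(x + 4) = -256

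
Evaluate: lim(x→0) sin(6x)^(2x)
This is an exponential indeterminate form.

For exponential indeterminate forms, take the natural log:
  Let L = lim(x→0) sin(6x)^(2x)
  Then ln(L) = lim(x→0) [exponent × ln(base)]
  Evaluate using L'Hôpital or standard limits, then exponentiate.
  L = 1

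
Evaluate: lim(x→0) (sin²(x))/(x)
This is a 0/0 indeterminate form.

Apply L'Hôpital's rule: differentiate numerator and denominator separately.
  f(x) = sin(x)^2   ⇒   f'(x) = 2·sin(x)·cos(x)
  g(x) = x   ⇒   g'(x) = 1
  lim(x→0) f'(x)/g'(x) = lim(x→0) (2·sin(x)·cos(x))/(1)
  = 0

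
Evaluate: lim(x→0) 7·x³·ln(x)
This is a 0·∞ indeterminate form.

Rewrite 0·∞ as a quotient (0/0 or ∞/∞ form), then apply L'Hôpital's rule:
  lim(x→0) 7·x³·ln(x) = 0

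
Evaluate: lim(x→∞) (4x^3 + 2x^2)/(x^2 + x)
This is an ∞/∞ indeterminate form.

Apply L'Hôpital's rule: differentiate numerator and denominator separately.
  f(x) = 4·x^3 + 2·x^2   ⇒   f'(x) = 12·x^2 + 4·x
  g(x) = x^2 + x   ⇒   g'(x) = 2·x + 1
  lim(x→∞) f'(x)/g'(x) = lim(x→∞) (12·x^2 + 4·x)/(2·x + 1)
  = ∞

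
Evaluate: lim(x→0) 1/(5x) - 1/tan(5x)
This is an ∞-∞ indeterminate form.

Combine fractions or rationalize to convert ∞-∞ to 0/0 form:
  lim(x→0) 1/(5x) - 1/tan(5x) = 0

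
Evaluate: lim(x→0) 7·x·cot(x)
This is a 0·∞ indeterminate form.

Rewrite 0·∞ as a quotient (0/0 or ∞/∞ form), then apply L'Hôpital's rule:
  lim(x→0) 7·x·cot(x) = 7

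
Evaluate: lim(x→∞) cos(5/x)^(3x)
This is an exponential indeterminate form.

For exponential indeterminate forms, take the natural log:
  Let L = lim(x→∞) cos(5/x)^(3x)
  Then ln(L) = lim(x→∞) [exponent × ln(base)]
  Evaluate using L'Hôpital or standard limits, then exponentiate.
  L = 1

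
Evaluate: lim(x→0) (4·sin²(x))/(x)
This is a 0/0 indeterminate form.

Apply L'Hôpital's rule: differentiate numerator and denominator separately.
  f(x) = 4·sin(x)^2   ⇒   f'(x) = 8·sin(x)·cos(x)
  g(x) = x   ⇒   g'(x) = 1
  lim(x→0) f'(x)/g'(x) = lim(x→0) (8·sin(x)·cos(x))/(1)
  = 0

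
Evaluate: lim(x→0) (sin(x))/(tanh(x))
This is a 0/0 indeterminate form.

Apply L'Hôpital's rule: differentiate numerator and denominator separately.
  f(x) = sin(x)   ⇒   f'(x) = cos(x)
  g(x) = tanh(x)   ⇒   g'(x) = 1 - tanh(x)^2
  lim(x→0) f'(x)/g'(x) = lim(x→0) (cos(x))/(1 - tanh(x)^2)
  = 1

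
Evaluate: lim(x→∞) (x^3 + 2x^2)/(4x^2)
This is an ∞/∞ indeterminate form.

Apply L'Hôpital's rule: differentiate numerator and denominator separately.
  f(x) = x^3 + 2·x^2   ⇒   f'(x) = 3·x^2 + 4·x
  g(x) = 4·x^2   ⇒   g'(x) = 8·x
  lim(x→∞) f'(x)/g'(x) = lim(x→∞) (3·x^2 + 4·x)/(8·x)
  = ∞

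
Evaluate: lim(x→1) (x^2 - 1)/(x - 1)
This is a standard limit.

Factor or rationalize the expression:
  lim(x→1) (x^2 - 1)/(x - 1) = 2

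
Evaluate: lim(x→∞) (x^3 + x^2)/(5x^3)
This is an ∞/∞ indeterminate form.

Apply L'Hôpital's rule: differentiate numerator and denominator separately.
  f(x) = x^3 + x^2   ⇒   f'(x) = 3·x^2 + 2·x
  g(x) = 5·x^3   ⇒   g'(x) = 15·x^2
  lim(x→∞) f'(x)/g'(x) = lim(x→∞) (3·x^2 + 2·x)/(15·x^2)
  = 1/5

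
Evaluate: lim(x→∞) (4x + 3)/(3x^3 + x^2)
This is an ∞/∞ indeterminate form.

Apply L'Hôpital's rule: differentiate numerator and denominator separately.
  f(x) = 4·x + 3   ⇒   f'(x) = 4
  g(x) = 3·x^3 + x^2   ⇒   g'(x) = 9·x^2 + 2·x
  lim(x→∞) f'(x)/g'(x) = lim(x→∞) (4)/(9·x^2 + 2·x)
  = 0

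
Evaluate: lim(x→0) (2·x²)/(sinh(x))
This is a 0/0 indeterminate form.

Apply L'Hôpital's rule: differentiate numerator and denominator separately.
  f(x) = 2·x^2   ⇒   f'(x) = 4·x
  g(x) = sinh(x)   ⇒   g'(x) = cosh(x)
  lim(x→0) f'(x)/g'(x) = lim(x→0) (4·x)/(cosh(x))
  = 0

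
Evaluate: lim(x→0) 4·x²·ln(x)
This is a 0·∞ indeterminate form.

Rewrite 0·∞ as a quotient (0/0 or ∞/∞ form), then apply L'Hôpital's rule:
  lim(x→0) 4·x²·ln(x) = 0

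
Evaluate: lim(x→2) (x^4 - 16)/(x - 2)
This is a standard limit.

Factor or rationalize the expression:
  lim(x→2) (x^4 - 16)/(x - 2) = 32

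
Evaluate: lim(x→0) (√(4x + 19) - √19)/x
This is a standard limit.

Factor or rationalize the expression:
  lim(x→0) (√(4x + 19) - √19)/x = 2·sqrt(19)/19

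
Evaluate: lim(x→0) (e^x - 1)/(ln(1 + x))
This is a 0/0 indeterminate form.

Apply L'Hôpital's rule: differentiate numerator and denominator separately.
  f(x) = e^(x) - 1   ⇒   f'(x) = e^(x)
  g(x) = ln(x + 1)   ⇒   g'(x) = 1/(x + 1)
  lim(x→0) f'(x)/g'(x) = lim(x→0) (e^(x))/(1/(x + 1))
  = 1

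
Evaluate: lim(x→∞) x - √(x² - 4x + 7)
This is an ∞-∞ indeterminate form.

Combine fractions or rationalize to convert ∞-∞ to 0/0 form:
  lim(x→∞) x - √(x² - 4x + 7) = 2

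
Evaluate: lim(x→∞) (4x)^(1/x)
This is an exponential indeterminate form.

For exponential indeterminate forms, take the natural log:
  Let L = lim(x→∞) (4x)^(1/x)
  Then ln(L) = lim(x→∞) [exponent × ln(base)]
  Evaluate using L'Hôpital or standard limits, then exponentiate.
  L = 1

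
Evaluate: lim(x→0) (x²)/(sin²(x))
This is a 0/0 indeterminate form.

Apply L'Hôpital's rule: differentiate numerator and denominator separately.
  f(x) = x^2   ⇒   f'(x) = 2·x
  g(x) = sin(x)^2   ⇒   g'(x) = 2·sin(x)·cos(x)
  lim(x→0) f'(x)/g'(x) = lim(x→0) (2·x)/(2·sin(x)·cos(x))
  = 1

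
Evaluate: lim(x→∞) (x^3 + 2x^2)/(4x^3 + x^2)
This is an ∞/∞ indeterminate form.

Apply L'Hôpital's rule: differentiate numerator and denominator separately.
  f(x) = x^3 + 2·x^2   ⇒   f'(x) = 3·x^2 + 4·x
  g(x) = 4·x^3 + x^2   ⇒   g'(x) = 12·x^2 + 2·x
  lim(x→∞) f'(x)/g'(x) = lim(x→∞) (3·x^2 + 4·x)/(12·x^2 + 2·x)
  = 1/4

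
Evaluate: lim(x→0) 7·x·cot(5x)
This is a 0·∞ indeterminate form.

Rewrite 0·∞ as a quotient (0/0 or ∞/∞ form), then apply L'Hôpital's rule:
  lim(x→0) 7·x·cot(5x) = 7/5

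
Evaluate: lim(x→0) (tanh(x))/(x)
This is a 0/0 indeterminate form.

Apply L'Hôpital's rule: differentiate numerator and denominator separately.
  f(x) = tanh(x)   ⇒   f'(x) = 1 - tanh(x)^2
  g(x) = x   ⇒   g'(x) = 1
  lim(x→0) f'(x)/g'(x) = lim(x→0) (1 - tanh(x)^2)/(1)
  = 1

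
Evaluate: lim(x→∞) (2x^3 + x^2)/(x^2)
This is an ∞/∞ indeterminate form.

Apply L'Hôpital's rule: differentiate numerator and denominator separately.
  f(x) = 2·x^3 + x^2   ⇒   f'(x) = 6·x^2 + 2·x
  g(x) = x^2   ⇒   g'(x) = 2·x
  lim(x→∞) f'(x)/g'(x) = lim(x→∞) (6·x^2 + 2·x)/(2·x)
  = ∞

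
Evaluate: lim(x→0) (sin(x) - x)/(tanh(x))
This is a 0/0 indeterminate form.

Apply L'Hôpital's rule: differentiate numerator and denominator separately.
  f(x) = -x + sin(x)   ⇒   f'(x) = cos(x) - 1
  g(x) = tanh(x)   ⇒   g'(x) = 1 - tanh(x)^2
  lim(x→0) f'(x)/g'(x) = lim(x→0) (cos(x) - 1)/(1 - tanh(x)^2)
  = 0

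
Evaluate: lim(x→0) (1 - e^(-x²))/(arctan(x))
This is a 0/0 indeterminate form.

Apply L'Hôpital's rule: differentiate numerator and denominator separately.
  f(x) = 1 - e^(-x^2)   ⇒   f'(x) = 2·x·e^(-x^2)
  g(x) = atan(x)   ⇒   g'(x) = 1/(x^2 + 1)
  lim(x→0) f'(x)/g'(x) = lim(x→0) (2·x·e^(-x^2))/(1/(x^2 + 1))
  = 0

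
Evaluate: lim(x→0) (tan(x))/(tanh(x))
This is a 0/0 indeterminate form.

Apply L'Hôpital's rule: differentiate numerator and denominator separately.
  f(x) = tan(x)   ⇒   f'(x) = tan(x)^2 + 1
  g(x) = tanh(x)   ⇒   g'(x) = 1 - tanh(x)^2
  lim(x→0) f'(x)/g'(x) = lim(x→0) (tan(x)^2 + 1)/(1 - tanh(x)^2)
  = 1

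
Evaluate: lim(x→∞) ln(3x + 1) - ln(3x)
This is an ∞-∞ indeterminate form.

Combine fractions or rationalize to convert ∞-∞ to 0/0 form:
  lim(x→∞) ln(3x + 1) - ln(3x) = 0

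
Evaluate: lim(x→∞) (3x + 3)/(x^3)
This is an ∞/∞ indeterminate form.

Apply L'Hôpital's rule: differentiate numerator and denominator separately.
  f(x) = 3·x + 3   ⇒   f'(x) = 3
  g(x) = x^3   ⇒   g'(x) = 3·x^2
  lim(x→∞) f'(x)/g'(x) = lim(x→∞) (3)/(3·x^2)
  = 0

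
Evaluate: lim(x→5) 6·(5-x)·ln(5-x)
This is a 0·∞ indeterminate form.

Rewrite 0·∞ as a quotient (0/0 or ∞/∞ form), then apply L'Hôpital's rule:
  lim(x→5) 6·(5-x)·ln(5-x) = 0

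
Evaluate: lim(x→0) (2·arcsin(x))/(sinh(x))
This is a 0/0 indeterminate form.

Apply L'Hôpital's rule: differentiate numerator and denominator separately.
  f(x) = 2·asin(x)   ⇒   f'(x) = 2/sqrt(1 - x^2)
  g(x) = sinh(x)   ⇒   g'(x) = cosh(x)
  lim(x→0) f'(x)/g'(x) = lim(x→0) (2/sqrt(1 - x^2))/(cosh(x))
  = 2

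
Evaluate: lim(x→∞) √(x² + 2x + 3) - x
This is an ∞-∞ indeterminate form.

Combine fractions or rationalize to convert ∞-∞ to 0/0 form:
  lim(x→∞) √(x² + 2x + 3) - x = 1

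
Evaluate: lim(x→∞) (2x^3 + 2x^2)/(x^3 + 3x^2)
This is an ∞/∞ indeterminate form.

Apply L'Hôpital's rule: differentiate numerator and denominator separately.
  f(x) = 2·x^3 + 2·x^2   ⇒   f'(x) = 6·x^2 + 4·x
  g(x) = x^3 + 3·x^2   ⇒   g'(x) = 3·x^2 + 6·x
  lim(x→∞) f'(x)/g'(x) = lim(x→∞) (6·x^2 + 4·x)/(3·x^2 + 6·x)
  = 2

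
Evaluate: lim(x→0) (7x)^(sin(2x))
This is an exponential indeterminate form.

For exponential indeterminate forms, take the natural log:
  Let L = lim(x→0) (7x)^(sin(2x))
  Then ln(L) = lim(x→0) [exponent × ln(base)]
  Evaluate using L'Hôpital or standard limits, then exponentiate.
  L = 1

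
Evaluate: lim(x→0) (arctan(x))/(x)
This is a 0/0 indeterminate form.

Apply L'Hôpital's rule: differentiate numerator and denominator separately.
  f(x) = atan(x)   ⇒   f'(x) = 1/(x^2 + 1)
  g(x) = x   ⇒   g'(x) = 1
  lim(x→0) f'(x)/g'(x) = lim(x→0) (1/(x^2 + 1))/(1)
  = 1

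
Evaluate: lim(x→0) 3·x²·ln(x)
This is a 0·∞ indeterminate form.

Rewrite 0·∞ as a quotient (0/0 or ∞/∞ form), then apply L'Hôpital's rule:
  lim(x→0) 3·x²·ln(x) = 0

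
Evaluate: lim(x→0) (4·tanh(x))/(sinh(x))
This is a 0/0 indeterminate form.

Apply L'Hôpital's rule: differentiate numerator and denominator separately.
  f(x) = 4·tanh(x)   ⇒   f'(x) = 4 - 4·tanh(x)^2
  g(x) = sinh(x)   ⇒   g'(x) = cosh(x)
  lim(x→0) f'(x)/g'(x) = lim(x→0) (4 - 4·tanh(x)^2)/(cosh(x))
  = 4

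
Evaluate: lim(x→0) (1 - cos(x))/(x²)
This is a 0/0 indeterminate form.

Apply L'Hôpital's rule: differentiate numerator and denominator separately.
  f(x) = 1 - cos(x)   ⇒   f'(x) = sin(x)
  g(x) = x^2   ⇒   g'(x) = 2·x
  lim(x→0) f'(x)/g'(x) = lim(x→0) (sin(x))/(2·x)
  = 1/2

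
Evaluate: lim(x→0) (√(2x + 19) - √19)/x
This is a standard limit.

Factor or rationalize the expression:
  lim(x→0) (√(2x + 19) - √19)/x = sqrt(19)/19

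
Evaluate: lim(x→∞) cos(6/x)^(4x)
This is an exponential indeterminate form.

For exponential indeterminate forms, take the natural log:
  Let L = lim(x→∞) cos(6/x)^(4x)
  Then ln(L) = lim(x→∞) [exponent × ln(base)]
  Evaluate using L'Hôpital or standard limits, then exponentiate.
  L = 1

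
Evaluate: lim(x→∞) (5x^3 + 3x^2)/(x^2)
This is an ∞/∞ indeterminate form.

Apply L'Hôpital's rule: differentiate numerator and denominator separately.
  f(x) = 5·x^3 + 3·x^2   ⇒   f'(x) = 15·x^2 + 6·x
  g(x) = x^2   ⇒   g'(x) = 2·x
  lim(x→∞) f'(x)/g'(x) = lim(x→∞) (15·x^2 + 6·x)/(2·x)
  = ∞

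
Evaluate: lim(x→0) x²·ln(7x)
This is a 0·∞ indeterminate form.

Rewrite 0·∞ as a quotient (0/0 or ∞/∞ form), then apply L'Hôpital's rule:
  lim(x→0) x²·ln(7x) = 0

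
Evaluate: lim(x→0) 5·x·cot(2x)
This is a 0·∞ indeterminate form.

Rewrite 0·∞ as a quotient (0/0 or ∞/∞ form), then apply L'Hôpital's rule:
  lim(x→0) 5·x·cot(2x) = 5/2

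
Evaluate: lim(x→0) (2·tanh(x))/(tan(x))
This is a 0/0 indeterminate form.

Apply L'Hôpital's rule: differentiate numerator and denominator separately.
  f(x) = 2·tanh(x)   ⇒   f'(x) = 2 - 2·tanh(x)^2
  g(x) = tan(x)   ⇒   g'(x) = tan(x)^2 + 1
  lim(x→0) f'(x)/g'(x) = lim(x→0) (2 - 2·tanh(x)^2)/(tan(x)^2 + 1)
  = 2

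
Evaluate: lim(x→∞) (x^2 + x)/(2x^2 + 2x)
This is an ∞/∞ indeterminate form.

Apply L'Hôpital's rule: differentiate numerator and denominator separately.
  f(x) = x^2 + x   ⇒   f'(x) = 2·x + 1
  g(x) = 2·x^2 + 2·x   ⇒   g'(x) = 4·x + 2
  lim(x→∞) f'(x)/g'(x) = lim(x→∞) (2·x + 1)/(4·x + 2)
  = 1/2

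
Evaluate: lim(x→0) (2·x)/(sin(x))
This is a 0/0 indeterminate form.

Apply L'Hôpital's rule: differentiate numerator and denominator separately.
  f(x) = 2·x   ⇒   f'(x) = 2
  g(x) = sin(x)   ⇒   g'(x) = cos(x)
  lim(x→0) f'(x)/g'(x) = lim(x→0) (2)/(cos(x))
  = 2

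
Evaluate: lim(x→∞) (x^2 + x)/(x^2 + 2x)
This is an ∞/∞ indeterminate form.

Apply L'Hôpital's rule: differentiate numerator and denominator separately.
  f(x) = x^2 + x   ⇒   f'(x) = 2·x + 1
  g(x) = x^2 + 2·x   ⇒   g'(x) = 2·x + 2
  lim(x→∞) f'(x)/g'(x) = lim(x→∞) (2·x + 1)/(2·x + 2)
  = 1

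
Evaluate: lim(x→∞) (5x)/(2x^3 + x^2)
This is an ∞/∞ indeterminate form.

Apply L'Hôpital's rule: differentiate numerator and denominator separately.
  f(x) = 5·x   ⇒   f'(x) = 5
  g(x) = 2·x^3 + x^2   ⇒   g'(x) = 6·x^2 + 2·x
  lim(x→∞) f'(x)/g'(x) = lim(x→∞) (5)/(6·x^2 + 2·x)
  = 0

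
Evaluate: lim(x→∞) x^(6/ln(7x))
This is an exponential indeterminate form.

For exponential indeterminate forms, take the natural log:
  Let L = lim(x→∞) x^(6/ln(7x))
  Then ln(L) = lim(x→∞) [exponent × ln(base)]
  Evaluate using L'Hôpital or standard limits, then exponentiate.
  L = e^(6)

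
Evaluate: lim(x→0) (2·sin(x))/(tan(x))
This is a 0/0 indeterminate form.

Apply L'Hôpital's rule: differentiate numerator and denominator separately.
  f(x) = 2·sin(x)   ⇒   f'(x) = 2·cos(x)
  g(x) = tan(x)   ⇒   g'(x) = tan(x)^2 + 1
  lim(x→0) f'(x)/g'(x) = lim(x→0) (2·cos(x))/(tan(x)^2 + 1)
  = 2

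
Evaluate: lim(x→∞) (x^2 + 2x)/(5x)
This is an ∞/∞ indeterminate form.

Apply L'Hôpital's rule: differentiate numerator and denominator separately.
  f(x) = x^2 + 2·x   ⇒   f'(x) = 2·x + 2
  g(x) = 5·x   ⇒   g'(x) = 5
  lim(x→∞) f'(x)/g'(x) = lim(x→∞) (2·x + 2)/(5)
  = ∞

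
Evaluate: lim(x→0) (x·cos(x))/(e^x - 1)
This is a 0/0 indeterminate form.

Apply L'Hôpital's rule: differentiate numerator and denominator separately.
  f(x) = x·cos(x)   ⇒   f'(x) = -x·sin(x) + cos(x)
  g(x) = e^(x) - 1   ⇒   g'(x) = e^(x)
  lim(x→0) f'(x)/g'(x) = lim(x→0) (-x·sin(x) + cos(x))/(e^(x))
  = 1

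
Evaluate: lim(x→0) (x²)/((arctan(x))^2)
This is a 0/0 indeterminate form.

Apply L'Hôpital's rule: differentiate numerator and denominator separately.
  f(x) = x^2   ⇒   f'(x) = 2·x
  g(x) = atan(x)^2   ⇒   g'(x) = 2·atan(x)/(x^2 + 1)
  lim(x→0) f'(x)/g'(x) = lim(x→0) (2·x)/(2·atan(x)/(x^2 + 1))
  = 1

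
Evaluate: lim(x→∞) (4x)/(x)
This is an ∞/∞ indeterminate form.

Apply L'Hôpital's rule: differentiate numerator and denominator separately.
  f(x) = 4·x   ⇒   f'(x) = 4
  g(x) = x   ⇒   g'(x) = 1
  lim(x→∞) f'(x)/g'(x) = lim(x→∞) (4)/(1)
  = 4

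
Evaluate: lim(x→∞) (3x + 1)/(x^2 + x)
This is an ∞/∞ indeterminate form.

Apply L'Hôpital's rule: differentiate numerator and denominator separately.
  f(x) = 3·x + 1   ⇒   f'(x) = 3
  g(x) = x^2 + x   ⇒   g'(x) = 2·x + 1
  lim(x→∞) f'(x)/g'(x) = lim(x→∞) (3)/(2·x + 1)
  = 0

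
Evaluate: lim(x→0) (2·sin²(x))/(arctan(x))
This is a 0/0 indeterminate form.

Apply L'Hôpital's rule: differentiate numerator and denominator separately.
  f(x) = 2·sin(x)^2   ⇒   f'(x) = 4·sin(x)·cos(x)
  g(x) = atan(x)   ⇒   g'(x) = 1/(x^2 + 1)
  lim(x→0) f'(x)/g'(x) = lim(x→0) (4·sin(x)·cos(x))/(1/(x^2 + 1))
  = 0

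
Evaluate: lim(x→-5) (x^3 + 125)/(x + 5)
This is a standard limit.

Factor or rationalize the expression:
  lim(x→-5) (x^3 + 125)/(x + 5) = 75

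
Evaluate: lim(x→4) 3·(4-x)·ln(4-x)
This is a 0·∞ indeterminate form.

Rewrite 0·∞ as a quotient (0/0 or ∞/∞ form), then apply L'Hôpital's rule:
  lim(x→4) 3·(4-x)·ln(4-x) = 0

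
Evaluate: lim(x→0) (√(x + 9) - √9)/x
This is a standard limit.

Factor or rationalize the expression:
  lim(x→0) (√(x + 9) - √9)/x = 1/6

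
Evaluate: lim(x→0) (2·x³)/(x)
This is a 0/0 indeterminate form.

Apply L'Hôpital's rule: differentiate numerator and denominator separately.
  f(x) = 2·x^3   ⇒   f'(x) = 6·x^2
  g(x) = x   ⇒   g'(x) = 1
  lim(x→0) f'(x)/g'(x) = lim(x→0) (6·x^2)/(1)
  = 0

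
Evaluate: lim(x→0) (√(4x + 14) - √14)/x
This is a standard limit.

Factor or rationalize the expression:
  lim(x→0) (√(4x + 14) - √14)/x = sqrt(14)/7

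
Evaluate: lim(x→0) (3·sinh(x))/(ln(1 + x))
This is a 0/0 indeterminate form.

Apply L'Hôpital's rule: differentiate numerator and denominator separately.
  f(x) = 3·sinh(x)   ⇒   f'(x) = 3·cosh(x)
  g(x) = ln(x + 1)   ⇒   g'(x) = 1/(x + 1)
  lim(x→0) f'(x)/g'(x) = lim(x→0) (3·cosh(x))/(1/(x + 1))
  = 3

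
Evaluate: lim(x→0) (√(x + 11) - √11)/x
This is a standard limit.

Factor or rationalize the expression:
  lim(x→0) (√(x + 11) - √11)/x = sqrt(11)/22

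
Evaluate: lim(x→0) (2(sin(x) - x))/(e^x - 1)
This is a 0/0 indeterminate form.

Apply L'Hôpital's rule: differentiate numerator and denominator separately.
  f(x) = -2·x + 2·sin(x)   ⇒   f'(x) = 2·cos(x) - 2
  g(x) = e^(x) - 1   ⇒   g'(x) = e^(x)
  lim(x→0) f'(x)/g'(x) = lim(x→0) (2·cos(x) - 2)/(e^(x))
  = 0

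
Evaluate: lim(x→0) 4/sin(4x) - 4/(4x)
This is an ∞-∞ indeterminate form.

Combine fractions or rationalize to convert ∞-∞ to 0/0 form:
  lim(x→0) 4/sin(4x) - 4/(4x) = 0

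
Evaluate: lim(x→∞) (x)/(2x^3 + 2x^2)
This is an ∞/∞ indeterminate form.

Apply L'Hôpital's rule: differentiate numerator and denominator separately.
  f(x) = x   ⇒   f'(x) = 1
  g(x) = 2·x^3 + 2·x^2   ⇒   g'(x) = 6·x^2 + 4·x
  lim(x→∞) f'(x)/g'(x) = lim(x→∞) (1)/(6·x^2 + 4·x)
  = 0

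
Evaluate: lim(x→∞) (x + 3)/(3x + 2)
This is an ∞/∞ indeterminate form.

Apply L'Hôpital's rule: differentiate numerator and denominator separately.
  f(x) = x + 3   ⇒   f'(x) = 1
  g(x) = 3·x + 2   ⇒   g'(x) = 3
  lim(x→∞) f'(x)/g'(x) = lim(x→∞) (1)/(3)
  = 1/3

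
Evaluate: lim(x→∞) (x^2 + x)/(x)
This is an ∞/∞ indeterminate form.

Apply L'Hôpital's rule: differentiate numerator and denominator separately.
  f(x) = x^2 + x   ⇒   f'(x) = 2·x + 1
  g(x) = x   ⇒   g'(x) = 1
  lim(x→∞) f'(x)/g'(x) = lim(x→∞) (2·x + 1)/(1)
  = ∞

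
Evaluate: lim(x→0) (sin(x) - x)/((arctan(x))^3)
This is a 0/0 indeterminate form.

Apply L'Hôpital's rule: differentiate numerator and denominator separately.
  f(x) = -x + sin(x)   ⇒   f'(x) = cos(x) - 1
  g(x) = atan(x)^3   ⇒   g'(x) = 3·atan(x)^2/(x^2 + 1)
  lim(x→0) f'(x)/g'(x) = lim(x→0) (cos(x) - 1)/(3·atan(x)^2/(x^2 + 1))
  = -1/6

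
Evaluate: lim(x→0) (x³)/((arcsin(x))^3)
This is a 0/0 indeterminate form.

Apply L'Hôpital's rule: differentiate numerator and denominator separately.
  f(x) = x^3   ⇒   f'(x) = 3·x^2
  g(x) = asin(x)^3   ⇒   g'(x) = 3·asin(x)^2/sqrt(1 - x^2)
  lim(x→0) f'(x)/g'(x) = lim(x→0) (3·x^2)/(3·asin(x)^2/sqrt(1 - x^2))
  = 1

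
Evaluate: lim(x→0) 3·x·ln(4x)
This is a 0·∞ indeterminate form.

Rewrite 0·∞ as a quotient (0/0 or ∞/∞ form), then apply L'Hôpital's rule:
  lim(x→0) 3·x·ln(4x) = 0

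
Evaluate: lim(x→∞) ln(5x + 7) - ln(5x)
This is an ∞-∞ indeterminate form.

Combine fractions or rationalize to convert ∞-∞ to 0/0 form:
  lim(x→∞) ln(5x + 7) - ln(5x) = 0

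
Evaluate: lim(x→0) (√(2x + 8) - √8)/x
This is a standard limit.

Factor or rationalize the expression:
  lim(x→0) (√(2x + 8) - √8)/x = sqrt(2)/4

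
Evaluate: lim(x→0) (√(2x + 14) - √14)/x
This is a standard limit.

Factor or rationalize the expression:
  lim(x→0) (√(2x + 14) - √14)/x = sqrt(14)/14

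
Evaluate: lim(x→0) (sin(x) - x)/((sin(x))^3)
This is a 0/0 indeterminate form.

Apply L'Hôpital's rule: differentiate numerator and denominator separately.
  f(x) = -x + sin(x)   ⇒   f'(x) = cos(x) - 1
  g(x) = sin(x)^3   ⇒   g'(x) = 3·sin(x)^2·cos(x)
  lim(x→0) f'(x)/g'(x) = lim(x→0) (cos(x) - 1)/(3·sin(x)^2·cos(x))
  = -1/6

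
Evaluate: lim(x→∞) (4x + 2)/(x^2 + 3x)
This is an ∞/∞ indeterminate form.

Apply L'Hôpital's rule: differentiate numerator and denominator separately.
  f(x) = 4·x + 2   ⇒   f'(x) = 4
  g(x) = x^2 + 3·x   ⇒   g'(x) = 2·x + 3
  lim(x→∞) f'(x)/g'(x) = lim(x→∞) (4)/(2·x + 3)
  = 0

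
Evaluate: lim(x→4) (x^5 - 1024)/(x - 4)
This is a standard limit.

Factor or rationalize the expression:
  lim(x→4) (x^5 - 1024)/(x - 4) = 1280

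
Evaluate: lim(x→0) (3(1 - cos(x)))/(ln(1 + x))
This is a 0/0 indeterminate form.

Apply L'Hôpital's rule: differentiate numerator and denominator separately.
  f(x) = 3 - 3·cos(x)   ⇒   f'(x) = 3·sin(x)
  g(x) = ln(x + 1)   ⇒   g'(x) = 1/(x + 1)
  lim(x→0) f'(x)/g'(x) = lim(x→0) (3·sin(x))/(1/(x + 1))
  = 0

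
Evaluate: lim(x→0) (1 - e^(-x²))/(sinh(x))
This is a 0/0 indeterminate form.

Apply L'Hôpital's rule: differentiate numerator and denominator separately.
  f(x) = 1 - e^(-x^2)   ⇒   f'(x) = 2·x·e^(-x^2)
  g(x) = sinh(x)   ⇒   g'(x) = cosh(x)
  lim(x→0) f'(x)/g'(x) = lim(x→0) (2·x·e^(-x^2))/(cosh(x))
  = 0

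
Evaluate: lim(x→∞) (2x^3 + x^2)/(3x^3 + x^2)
This is an ∞/∞ indeterminate form.

Apply L'Hôpital's rule: differentiate numerator and denominator separately.
  f(x) = 2·x^3 + x^2   ⇒   f'(x) = 6·x^2 + 2·x
  g(x) = 3·x^3 + x^2   ⇒   g'(x) = 9·x^2 + 2·x
  lim(x→∞) f'(x)/g'(x) = lim(x→∞) (6·x^2 + 2·x)/(9·x^2 + 2·x)
  = 2/3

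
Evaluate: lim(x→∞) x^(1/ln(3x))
This is an exponential indeterminate form.

For exponential indeterminate forms, take the natural log:
  Let L = lim(x→∞) x^(1/ln(3x))
  Then ln(L) = lim(x→∞) [exponent × ln(base)]
  Evaluate using L'Hôpital or standard limits, then exponentiate.
  L = e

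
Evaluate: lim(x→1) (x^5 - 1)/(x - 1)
This is a standard limit.

Factor or rationalize the expression:
  lim(x→1) (x^5 - 1)/(x - 1) = 5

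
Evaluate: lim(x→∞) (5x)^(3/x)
This is an exponential indeterminate form.

For exponential indeterminate forms, take the natural log:
  Let L = lim(x→∞) (5x)^(3/x)
  Then ln(L) = lim(x→∞) [exponent × ln(base)]
  Evaluate using L'Hôpital or standard limits, then exponentiate.
  L = 1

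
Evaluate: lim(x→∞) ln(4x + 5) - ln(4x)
This is an ∞-∞ indeterminate form.

Combine fractions or rationalize to convert ∞-∞ to 0/0 form:
  lim(x→∞) ln(4x + 5) - ln(4x) = 0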